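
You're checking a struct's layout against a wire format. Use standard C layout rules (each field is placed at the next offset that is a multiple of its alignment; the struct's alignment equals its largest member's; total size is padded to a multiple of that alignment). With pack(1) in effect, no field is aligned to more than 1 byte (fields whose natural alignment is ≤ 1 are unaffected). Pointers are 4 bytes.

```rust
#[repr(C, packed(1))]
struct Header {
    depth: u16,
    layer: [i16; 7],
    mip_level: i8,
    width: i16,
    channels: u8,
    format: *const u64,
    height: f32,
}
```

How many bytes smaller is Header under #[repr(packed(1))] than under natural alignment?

natural layout:
  0..2  depth  (2B, 2-aligned)
  2..16  layer  (14B, 2-aligned)
  16..17  mip_level  (1B, 1-aligned)
  17..18  -- padding (1B)
  18..20  width  (2B, 2-aligned)
  20..21  channels  (1B, 1-aligned)
  21..24  -- padding (3B)
  24..28  format  (4B, 4-aligned)
  28..32  height  (4B, 4-aligned)
  sizeof = 32, alignof = 4
packed(1) layout:
  0..2  depth  (2B, 1-aligned)
  2..16  layer  (14B, 1-aligned)
  16..17  mip_level  (1B, 1-aligned)
  17..19  width  (2B, 1-aligned)
  19..20  channels  (1B, 1-aligned)
  20..24  format  (4B, 1-aligned)
  24..28  height  (4B, 1-aligned)
  sizeof = 28, alignof = 1
32 − 28 = 4

4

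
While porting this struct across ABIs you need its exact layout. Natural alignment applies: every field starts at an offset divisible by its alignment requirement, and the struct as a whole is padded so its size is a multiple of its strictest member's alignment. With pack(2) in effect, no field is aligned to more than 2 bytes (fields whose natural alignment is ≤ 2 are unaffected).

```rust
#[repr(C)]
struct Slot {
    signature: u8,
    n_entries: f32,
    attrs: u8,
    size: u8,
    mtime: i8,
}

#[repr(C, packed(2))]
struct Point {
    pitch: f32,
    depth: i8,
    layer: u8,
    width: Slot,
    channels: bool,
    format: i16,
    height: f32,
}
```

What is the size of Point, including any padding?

26

Slot: 0..1  signature  (1B, 1-aligned); 1..4  -- padding (3B); 4..8  n_entries  (4B, 4-aligned); 8..9  attrs  (1B, 1-aligned); 9..10  size  (1B, 1-aligned); 10..11  mtime  (1B, 1-aligned); 11..12  -- tail padding (1B); sizeof = 12, alignof = 4
0..4  pitch  (4B, 2-aligned)
4..5  depth  (1B, 1-aligned)
5..6  layer  (1B, 1-aligned)
6..18  width  (12B, 2-aligned)
18..19  channels  (1B, 1-aligned)
19..20  -- padding (1B)
20..22  format  (2B, 2-aligned)
22..26  height  (4B, 2-aligned)
sizeof = 26, alignof = 2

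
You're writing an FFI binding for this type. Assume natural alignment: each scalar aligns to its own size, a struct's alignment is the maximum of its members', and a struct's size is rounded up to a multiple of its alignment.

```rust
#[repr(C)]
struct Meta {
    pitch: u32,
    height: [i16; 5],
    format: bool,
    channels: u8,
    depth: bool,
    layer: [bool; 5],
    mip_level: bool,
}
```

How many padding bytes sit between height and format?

0..4  pitch  (4B, 4-aligned)
4..14  height  (10B, 2-aligned)
14..15  format  (1B, 1-aligned)

0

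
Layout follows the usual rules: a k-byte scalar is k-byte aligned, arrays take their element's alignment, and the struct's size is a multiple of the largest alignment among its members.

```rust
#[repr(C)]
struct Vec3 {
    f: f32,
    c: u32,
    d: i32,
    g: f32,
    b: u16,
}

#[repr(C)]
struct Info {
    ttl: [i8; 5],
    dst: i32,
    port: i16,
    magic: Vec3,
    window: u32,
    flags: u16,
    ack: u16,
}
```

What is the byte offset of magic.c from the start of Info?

20

Vec3: f at 0 (size 4, align 4) → ends 4; c at 4 (size 4, align 4) → ends 8; d at 8 (size 4, align 4) → ends 12; g at 12 (size 4, align 4) → ends 16; b at 16 (size 2, align 2) → ends 18; tail pad 2 to reach multiple of 4; total 20 bytes, alignment 4
ttl at 0 (size 5, align 1) → ends 5
pad 3 to align 4 for dst
dst at 8 (size 4, align 4) → ends 12
port at 12 (size 2, align 2) → ends 14
pad 2 to align 4 for magic
magic at 16 (size 20, align 4) → ends 36
within Vec3: c at 4
16 + 4 = 20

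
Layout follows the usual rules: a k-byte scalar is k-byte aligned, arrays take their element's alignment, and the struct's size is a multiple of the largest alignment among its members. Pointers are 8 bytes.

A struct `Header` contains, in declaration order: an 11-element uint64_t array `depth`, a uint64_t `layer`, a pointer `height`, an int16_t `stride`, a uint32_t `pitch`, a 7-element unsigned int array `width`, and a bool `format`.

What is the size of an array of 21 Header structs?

depth at 0 (size 88, align 8) → ends 88
layer at 88 (size 8, align 8) → ends 96
height at 96 (size 8, align 8) → ends 104
stride at 104 (size 2, align 2) → ends 106
pad 2 to align 4 for pitch
pitch at 108 (size 4, align 4) → ends 112
width at 112 (size 28, align 4) → ends 140
format at 140 (size 1, align 1) → ends 141
tail pad 3 to reach multiple of 8
total 144 bytes, alignment 8
array of 21: 21 × 144 = 3024

3024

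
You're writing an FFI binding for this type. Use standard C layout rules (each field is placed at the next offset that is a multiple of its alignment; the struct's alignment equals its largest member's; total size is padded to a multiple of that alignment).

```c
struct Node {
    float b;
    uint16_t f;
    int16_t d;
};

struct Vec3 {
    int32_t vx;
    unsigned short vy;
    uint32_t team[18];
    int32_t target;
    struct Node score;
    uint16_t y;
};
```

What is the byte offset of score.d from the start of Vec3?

Node: b at 0 (size 4, align 4) → ends 4; f at 4 (size 2, align 2) → ends 6; d at 6 (size 2, align 2) → ends 8; total 8 bytes, alignment 4
vx at 0 (size 4, align 4) → ends 4
vy at 4 (size 2, align 2) → ends 6
pad 2 to align 4 for team
team at 8 (size 72, align 4) → ends 80
target at 80 (size 4, align 4) → ends 84
score at 84 (size 8, align 4) → ends 92
within Node: d at 6
84 + 6 = 90

90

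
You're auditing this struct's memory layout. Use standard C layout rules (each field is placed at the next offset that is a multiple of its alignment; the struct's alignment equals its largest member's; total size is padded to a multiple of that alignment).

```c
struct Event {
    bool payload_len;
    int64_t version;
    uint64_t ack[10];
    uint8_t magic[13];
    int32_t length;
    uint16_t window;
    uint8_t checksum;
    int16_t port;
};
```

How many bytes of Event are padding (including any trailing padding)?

17

0..1  payload_len  (1B, 1-aligned)
1..8  -- padding (7B)
8..16  version  (8B, 8-aligned)
16..96  ack  (80B, 8-aligned)
96..109  magic  (13B, 1-aligned)
109..112  -- padding (3B)
112..116  length  (4B, 4-aligned)
116..118  window  (2B, 2-aligned)
118..119  checksum  (1B, 1-aligned)
119..120  -- padding (1B)
120..122  port  (2B, 2-aligned)
122..128  -- tail padding (6B)
sizeof = 128, alignof = 8
data bytes 111, size 128 → padding 17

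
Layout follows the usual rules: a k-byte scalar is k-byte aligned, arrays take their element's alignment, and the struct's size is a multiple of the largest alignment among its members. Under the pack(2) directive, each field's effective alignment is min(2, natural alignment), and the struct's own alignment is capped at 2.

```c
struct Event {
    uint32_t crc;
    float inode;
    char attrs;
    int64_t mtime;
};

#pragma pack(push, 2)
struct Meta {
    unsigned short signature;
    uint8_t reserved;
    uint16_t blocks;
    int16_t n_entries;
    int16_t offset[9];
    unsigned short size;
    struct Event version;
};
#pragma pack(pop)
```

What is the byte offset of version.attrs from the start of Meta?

36

Event: 0..4  crc  (4B, 4-aligned); 4..8  inode  (4B, 4-aligned); 8..9  attrs  (1B, 1-aligned); 9..16  -- padding (7B); 16..24  mtime  (8B, 8-aligned); sizeof = 24, alignof = 8
0..2  signature  (2B, 2-aligned)
2..3  reserved  (1B, 1-aligned)
3..4  -- padding (1B)
4..6  blocks  (2B, 2-aligned)
6..8  n_entries  (2B, 2-aligned)
8..26  offset  (18B, 2-aligned)
26..28  size  (2B, 2-aligned)
28..52  version  (24B, 2-aligned)
within Event: attrs at 8
28 + 8 = 36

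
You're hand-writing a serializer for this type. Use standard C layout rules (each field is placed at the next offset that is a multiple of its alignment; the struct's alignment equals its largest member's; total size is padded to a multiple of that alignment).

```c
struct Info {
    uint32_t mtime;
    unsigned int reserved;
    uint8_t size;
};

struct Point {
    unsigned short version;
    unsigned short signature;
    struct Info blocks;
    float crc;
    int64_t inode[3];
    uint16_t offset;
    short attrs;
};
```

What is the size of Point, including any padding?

56

Info: mtime at 0 (size 4, align 4) → ends 4; reserved at 4 (size 4, align 4) → ends 8; size at 8 (size 1, align 1) → ends 9; tail pad 3 to reach multiple of 4; total 12 bytes, alignment 4
version at 0 (size 2, align 2) → ends 2
signature at 2 (size 2, align 2) → ends 4
blocks at 4 (size 12, align 4) → ends 16
crc at 16 (size 4, align 4) → ends 20
pad 4 to align 8 for inode
inode at 24 (size 24, align 8) → ends 48
offset at 48 (size 2, align 2) → ends 50
attrs at 50 (size 2, align 2) → ends 52
tail pad 4 to reach multiple of 8
total 56 bytes, alignment 8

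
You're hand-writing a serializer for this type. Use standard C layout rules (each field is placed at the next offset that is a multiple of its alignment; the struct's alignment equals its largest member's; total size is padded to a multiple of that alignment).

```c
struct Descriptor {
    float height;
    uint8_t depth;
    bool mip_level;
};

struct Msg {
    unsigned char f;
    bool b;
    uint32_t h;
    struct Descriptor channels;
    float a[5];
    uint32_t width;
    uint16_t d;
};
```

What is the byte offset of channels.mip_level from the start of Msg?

Descriptor: @0: height [4B, align 4] → 4; @4: depth [1B, align 1] → 5; @5: mip_level [1B, align 1] → 6; +2 tail pad (align 4); size 8, align 4
@0: f [1B, align 1] → 1
@1: b [1B, align 1] → 2
+2 pad (align 4)
@4: h [4B, align 4] → 8
@8: channels [8B, align 4] → 16
within Descriptor: mip_level at 5
8 + 5 = 13

13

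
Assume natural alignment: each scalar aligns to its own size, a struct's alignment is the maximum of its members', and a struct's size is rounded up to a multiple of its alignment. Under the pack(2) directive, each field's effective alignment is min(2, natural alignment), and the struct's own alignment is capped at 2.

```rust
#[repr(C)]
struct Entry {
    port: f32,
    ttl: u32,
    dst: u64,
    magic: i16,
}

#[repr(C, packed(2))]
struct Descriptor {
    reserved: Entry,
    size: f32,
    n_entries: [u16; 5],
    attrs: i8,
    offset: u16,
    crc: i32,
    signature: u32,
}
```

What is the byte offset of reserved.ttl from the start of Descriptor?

4

Entry: 0..4  port  (4B, 4-aligned); 4..8  ttl  (4B, 4-aligned); 8..16  dst  (8B, 8-aligned); 16..18  magic  (2B, 2-aligned); 18..24  -- tail padding (6B); sizeof = 24, alignof = 8
0..24  reserved  (24B, 2-aligned)
within Entry: ttl at 4
0 + 4 = 4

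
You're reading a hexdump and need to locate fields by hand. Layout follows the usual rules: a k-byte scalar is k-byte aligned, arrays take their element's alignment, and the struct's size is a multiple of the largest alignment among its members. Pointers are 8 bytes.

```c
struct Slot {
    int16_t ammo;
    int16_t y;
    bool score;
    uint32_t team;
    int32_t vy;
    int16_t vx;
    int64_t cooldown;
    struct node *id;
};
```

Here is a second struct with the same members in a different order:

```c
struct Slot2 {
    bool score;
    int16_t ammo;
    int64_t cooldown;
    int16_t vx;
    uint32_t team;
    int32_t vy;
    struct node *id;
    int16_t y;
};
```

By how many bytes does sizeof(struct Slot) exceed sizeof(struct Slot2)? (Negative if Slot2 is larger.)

ammo at 0 (size 2, align 2) → ends 2
y at 2 (size 2, align 2) → ends 4
score at 4 (size 1, align 1) → ends 5
pad 3 to align 4 for team
team at 8 (size 4, align 4) → ends 12
vy at 12 (size 4, align 4) → ends 16
vx at 16 (size 2, align 2) → ends 18
pad 6 to align 8 for cooldown
cooldown at 24 (size 8, align 8) → ends 32
id at 32 (size 8, align 8) → ends 40
total 40 bytes, alignment 8
— Slot2 —
score at 0 (size 1, align 1) → ends 1
pad 1 to align 2 for ammo
ammo at 2 (size 2, align 2) → ends 4
pad 4 to align 8 for cooldown
cooldown at 8 (size 8, align 8) → ends 16
vx at 16 (size 2, align 2) → ends 18
pad 2 to align 4 for team
team at 20 (size 4, align 4) → ends 24
vy at 24 (size 4, align 4) → ends 28
pad 4 to align 8 for id
id at 32 (size 8, align 8) → ends 40
y at 40 (size 2, align 2) → ends 42
tail pad 6 to reach multiple of 8
total 48 bytes, alignment 8
40 − 48 = -8

-8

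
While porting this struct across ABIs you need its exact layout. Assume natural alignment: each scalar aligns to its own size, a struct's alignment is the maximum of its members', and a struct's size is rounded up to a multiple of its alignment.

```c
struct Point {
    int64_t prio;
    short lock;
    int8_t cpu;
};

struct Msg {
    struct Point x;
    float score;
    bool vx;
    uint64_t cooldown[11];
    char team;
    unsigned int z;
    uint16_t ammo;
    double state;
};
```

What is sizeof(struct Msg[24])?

Point: prio at 0 (size 8, align 8) → ends 8; lock at 8 (size 2, align 2) → ends 10; cpu at 10 (size 1, align 1) → ends 11; tail pad 5 to reach multiple of 8; total 16 bytes, alignment 8
x at 0 (size 16, align 8) → ends 16
score at 16 (size 4, align 4) → ends 20
vx at 20 (size 1, align 1) → ends 21
pad 3 to align 8 for cooldown
cooldown at 24 (size 88, align 8) → ends 112
team at 112 (size 1, align 1) → ends 113
pad 3 to align 4 for z
z at 116 (size 4, align 4) → ends 120
ammo at 120 (size 2, align 2) → ends 122
pad 6 to align 8 for state
state at 128 (size 8, align 8) → ends 136
total 136 bytes, alignment 8
array of 24: 24 × 136 = 3264

3264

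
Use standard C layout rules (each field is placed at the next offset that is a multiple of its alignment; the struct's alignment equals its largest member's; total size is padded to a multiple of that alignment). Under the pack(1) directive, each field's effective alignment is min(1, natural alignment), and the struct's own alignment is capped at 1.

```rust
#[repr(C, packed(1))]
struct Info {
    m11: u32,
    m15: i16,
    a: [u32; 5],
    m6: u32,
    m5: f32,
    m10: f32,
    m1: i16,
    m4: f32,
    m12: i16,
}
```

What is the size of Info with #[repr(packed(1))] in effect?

@0: m11 [4B, align 1] → 4
@4: m15 [2B, align 1] → 6
@6: a [20B, align 1] → 26
@26: m6 [4B, align 1] → 30
@30: m5 [4B, align 1] → 34
@34: m10 [4B, align 1] → 38
@38: m1 [2B, align 1] → 40
@40: m4 [4B, align 1] → 44
@44: m12 [2B, align 1] → 46
size 46, align 1

46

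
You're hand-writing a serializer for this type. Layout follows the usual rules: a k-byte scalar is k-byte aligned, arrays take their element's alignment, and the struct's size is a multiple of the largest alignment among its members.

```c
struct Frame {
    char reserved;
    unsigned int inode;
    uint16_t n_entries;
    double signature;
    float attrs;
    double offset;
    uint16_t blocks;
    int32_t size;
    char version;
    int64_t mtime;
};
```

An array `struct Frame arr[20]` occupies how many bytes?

1280

0..1  reserved  (1B, 1-aligned)
1..4  -- padding (3B)
4..8  inode  (4B, 4-aligned)
8..10  n_entries  (2B, 2-aligned)
10..16  -- padding (6B)
16..24  signature  (8B, 8-aligned)
24..28  attrs  (4B, 4-aligned)
28..32  -- padding (4B)
32..40  offset  (8B, 8-aligned)
40..42  blocks  (2B, 2-aligned)
42..44  -- padding (2B)
44..48  size  (4B, 4-aligned)
48..49  version  (1B, 1-aligned)
49..56  -- padding (7B)
56..64  mtime  (8B, 8-aligned)
sizeof = 64, alignof = 8
array of 20: 20 × 64 = 1280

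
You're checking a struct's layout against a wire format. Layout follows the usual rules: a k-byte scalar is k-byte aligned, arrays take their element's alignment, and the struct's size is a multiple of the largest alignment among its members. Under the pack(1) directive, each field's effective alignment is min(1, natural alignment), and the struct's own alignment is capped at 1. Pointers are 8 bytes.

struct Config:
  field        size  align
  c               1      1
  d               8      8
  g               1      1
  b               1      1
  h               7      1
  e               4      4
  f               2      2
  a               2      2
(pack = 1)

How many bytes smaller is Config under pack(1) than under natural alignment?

14

natural layout:
  c at 0 (size 1, align 1) → ends 1
  pad 7 to align 8 for d
  d at 8 (size 8, align 8) → ends 16
  g at 16 (size 1, align 1) → ends 17
  b at 17 (size 1, align 1) → ends 18
  h at 18 (size 7, align 1) → ends 25
  pad 3 to align 4 for e
  e at 28 (size 4, align 4) → ends 32
  f at 32 (size 2, align 2) → ends 34
  a at 34 (size 2, align 2) → ends 36
  tail pad 4 to reach multiple of 8
  total 40 bytes, alignment 8
packed(1) layout:
  c at 0 (size 1, align 1) → ends 1
  d at 1 (size 8, align 1) → ends 9
  g at 9 (size 1, align 1) → ends 10
  b at 10 (size 1, align 1) → ends 11
  h at 11 (size 7, align 1) → ends 18
  e at 18 (size 4, align 1) → ends 22
  f at 22 (size 2, align 1) → ends 24
  a at 24 (size 2, align 1) → ends 26
  total 26 bytes, alignment 1
40 − 26 = 14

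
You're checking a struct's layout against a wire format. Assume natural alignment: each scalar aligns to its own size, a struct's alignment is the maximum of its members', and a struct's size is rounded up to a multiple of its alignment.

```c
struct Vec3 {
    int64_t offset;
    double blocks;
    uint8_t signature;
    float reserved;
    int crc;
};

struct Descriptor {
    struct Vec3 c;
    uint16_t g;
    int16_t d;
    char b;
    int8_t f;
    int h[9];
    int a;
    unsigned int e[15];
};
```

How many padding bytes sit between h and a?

0

Vec3: 0..8  offset  (8B, 8-aligned); 8..16  blocks  (8B, 8-aligned); 16..17  signature  (1B, 1-aligned); 17..20  -- padding (3B); 20..24  reserved  (4B, 4-aligned); 24..28  crc  (4B, 4-aligned); 28..32  -- tail padding (4B); sizeof = 32, alignof = 8
0..32  c  (32B, 8-aligned)
32..34  g  (2B, 2-aligned)
34..36  d  (2B, 2-aligned)
36..37  b  (1B, 1-aligned)
37..38  f  (1B, 1-aligned)
38..40  -- padding (2B)
40..76  h  (36B, 4-aligned)
76..80  a  (4B, 4-aligned)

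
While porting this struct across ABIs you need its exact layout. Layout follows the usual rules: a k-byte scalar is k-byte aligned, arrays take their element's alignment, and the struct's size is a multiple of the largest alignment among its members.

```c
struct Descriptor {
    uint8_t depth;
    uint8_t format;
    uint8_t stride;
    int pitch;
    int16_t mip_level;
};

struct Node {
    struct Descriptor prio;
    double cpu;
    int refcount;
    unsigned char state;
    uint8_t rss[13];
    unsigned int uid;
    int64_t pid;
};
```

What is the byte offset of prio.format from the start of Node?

Descriptor: @0: depth [1B, align 1] → 1; @1: format [1B, align 1] → 2; @2: stride [1B, align 1] → 3; +1 pad (align 4); @4: pitch [4B, align 4] → 8; @8: mip_level [2B, align 2] → 10; +2 tail pad (align 4); size 12, align 4
@0: prio [12B, align 4] → 12
within Descriptor: format at 1
0 + 1 = 1

1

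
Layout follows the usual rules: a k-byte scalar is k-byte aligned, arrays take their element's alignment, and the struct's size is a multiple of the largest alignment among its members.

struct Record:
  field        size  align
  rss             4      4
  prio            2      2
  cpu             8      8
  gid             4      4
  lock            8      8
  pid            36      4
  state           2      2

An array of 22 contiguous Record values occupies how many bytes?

@0: rss [4B, align 4] → 4
@4: prio [2B, align 2] → 6
+2 pad (align 8)
@8: cpu [8B, align 8] → 16
@16: gid [4B, align 4] → 20
+4 pad (align 8)
@24: lock [8B, align 8] → 32
@32: pid [36B, align 4] → 68
@68: state [2B, align 2] → 70
+2 tail pad (align 8)
size 72, align 8
array of 22: 22 × 72 = 1584

1584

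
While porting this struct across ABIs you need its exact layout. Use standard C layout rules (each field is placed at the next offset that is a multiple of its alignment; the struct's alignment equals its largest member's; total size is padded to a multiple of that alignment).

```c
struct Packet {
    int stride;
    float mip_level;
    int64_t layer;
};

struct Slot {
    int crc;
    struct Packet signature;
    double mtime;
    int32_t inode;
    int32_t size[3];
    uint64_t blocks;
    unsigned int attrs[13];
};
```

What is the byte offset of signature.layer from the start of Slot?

16

Packet: @0: stride [4B, align 4] → 4; @4: mip_level [4B, align 4] → 8; @8: layer [8B, align 8] → 16; size 16, align 8
@0: crc [4B, align 4] → 4
+4 pad (align 8)
@8: signature [16B, align 8] → 24
within Packet: layer at 8
8 + 8 = 16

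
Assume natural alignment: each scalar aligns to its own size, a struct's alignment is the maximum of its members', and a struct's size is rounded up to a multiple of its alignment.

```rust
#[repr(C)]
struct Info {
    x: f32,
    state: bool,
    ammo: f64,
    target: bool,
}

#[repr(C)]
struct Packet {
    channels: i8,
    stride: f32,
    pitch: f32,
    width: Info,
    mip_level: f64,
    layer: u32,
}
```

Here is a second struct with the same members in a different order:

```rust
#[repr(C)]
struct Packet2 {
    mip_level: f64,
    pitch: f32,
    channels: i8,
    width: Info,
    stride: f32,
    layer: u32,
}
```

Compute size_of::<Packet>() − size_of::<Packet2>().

Info: x at 0 (size 4, align 4) → ends 4; state at 4 (size 1, align 1) → ends 5; pad 3 to align 8 for ammo; ammo at 8 (size 8, align 8) → ends 16; target at 16 (size 1, align 1) → ends 17; tail pad 7 to reach multiple of 8; total 24 bytes, alignment 8
channels at 0 (size 1, align 1) → ends 1
pad 3 to align 4 for stride
stride at 4 (size 4, align 4) → ends 8
pitch at 8 (size 4, align 4) → ends 12
pad 4 to align 8 for width
width at 16 (size 24, align 8) → ends 40
mip_level at 40 (size 8, align 8) → ends 48
layer at 48 (size 4, align 4) → ends 52
tail pad 4 to reach multiple of 8
total 56 bytes, alignment 8
— Packet2 —
mip_level at 0 (size 8, align 8) → ends 8
pitch at 8 (size 4, align 4) → ends 12
channels at 12 (size 1, align 1) → ends 13
pad 3 to align 8 for width
width at 16 (size 24, align 8) → ends 40
stride at 40 (size 4, align 4) → ends 44
layer at 44 (size 4, align 4) → ends 48
total 48 bytes, alignment 8
56 − 48 = 8

8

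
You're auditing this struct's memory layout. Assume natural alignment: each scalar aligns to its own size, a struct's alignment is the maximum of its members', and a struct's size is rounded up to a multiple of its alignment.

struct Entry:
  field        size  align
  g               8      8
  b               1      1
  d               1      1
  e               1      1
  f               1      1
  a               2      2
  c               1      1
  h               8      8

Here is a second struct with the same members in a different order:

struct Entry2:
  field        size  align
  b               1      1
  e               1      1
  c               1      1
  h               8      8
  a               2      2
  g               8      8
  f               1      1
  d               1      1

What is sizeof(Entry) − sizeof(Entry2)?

-16

@0: g [8B, align 8] → 8
@8: b [1B, align 1] → 9
@9: d [1B, align 1] → 10
@10: e [1B, align 1] → 11
@11: f [1B, align 1] → 12
@12: a [2B, align 2] → 14
@14: c [1B, align 1] → 15
+1 pad (align 8)
@16: h [8B, align 8] → 24
size 24, align 8
— Entry2 —
@0: b [1B, align 1] → 1
@1: e [1B, align 1] → 2
@2: c [1B, align 1] → 3
+5 pad (align 8)
@8: h [8B, align 8] → 16
@16: a [2B, align 2] → 18
+6 pad (align 8)
@24: g [8B, align 8] → 32
@32: f [1B, align 1] → 33
@33: d [1B, align 1] → 34
+6 tail pad (align 8)
size 40, align 8
24 − 40 = -16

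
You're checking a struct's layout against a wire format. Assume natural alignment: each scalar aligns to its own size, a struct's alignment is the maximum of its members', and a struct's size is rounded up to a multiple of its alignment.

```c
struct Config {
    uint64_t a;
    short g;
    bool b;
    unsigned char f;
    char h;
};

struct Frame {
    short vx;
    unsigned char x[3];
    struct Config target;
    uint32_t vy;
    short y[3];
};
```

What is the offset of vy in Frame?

Config: @0: a [8B, align 8] → 8; @8: g [2B, align 2] → 10; @10: b [1B, align 1] → 11; @11: f [1B, align 1] → 12; @12: h [1B, align 1] → 13; +3 tail pad (align 8); size 16, align 8
@0: vx [2B, align 2] → 2
@2: x [3B, align 1] → 5
+3 pad (align 8)
@8: target [16B, align 8] → 24
@24: vy [4B, align 4] → 28

24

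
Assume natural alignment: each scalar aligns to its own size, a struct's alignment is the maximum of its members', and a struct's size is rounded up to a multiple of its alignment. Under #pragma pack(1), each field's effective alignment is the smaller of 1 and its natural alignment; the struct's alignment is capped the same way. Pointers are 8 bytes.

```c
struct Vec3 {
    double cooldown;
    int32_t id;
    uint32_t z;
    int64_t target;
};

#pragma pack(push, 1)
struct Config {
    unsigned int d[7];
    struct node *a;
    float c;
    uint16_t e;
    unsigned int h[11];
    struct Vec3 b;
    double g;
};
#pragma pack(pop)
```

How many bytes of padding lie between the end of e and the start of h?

0

Vec3: cooldown at 0 (size 8, align 8) → ends 8; id at 8 (size 4, align 4) → ends 12; z at 12 (size 4, align 4) → ends 16; target at 16 (size 8, align 8) → ends 24; total 24 bytes, alignment 8
d at 0 (size 28, align 1) → ends 28
a at 28 (size 8, align 1) → ends 36
c at 36 (size 4, align 1) → ends 40
e at 40 (size 2, align 1) → ends 42
h at 42 (size 44, align 1) → ends 86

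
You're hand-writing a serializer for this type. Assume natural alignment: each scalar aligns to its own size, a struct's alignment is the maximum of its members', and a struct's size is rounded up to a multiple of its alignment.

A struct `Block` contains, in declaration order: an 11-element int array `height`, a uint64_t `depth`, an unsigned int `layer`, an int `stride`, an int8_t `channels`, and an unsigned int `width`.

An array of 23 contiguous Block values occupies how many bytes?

height at 0 (size 44, align 4) → ends 44
pad 4 to align 8 for depth
depth at 48 (size 8, align 8) → ends 56
layer at 56 (size 4, align 4) → ends 60
stride at 60 (size 4, align 4) → ends 64
channels at 64 (size 1, align 1) → ends 65
pad 3 to align 4 for width
width at 68 (size 4, align 4) → ends 72
total 72 bytes, alignment 8
array of 23: 23 × 72 = 1656

1656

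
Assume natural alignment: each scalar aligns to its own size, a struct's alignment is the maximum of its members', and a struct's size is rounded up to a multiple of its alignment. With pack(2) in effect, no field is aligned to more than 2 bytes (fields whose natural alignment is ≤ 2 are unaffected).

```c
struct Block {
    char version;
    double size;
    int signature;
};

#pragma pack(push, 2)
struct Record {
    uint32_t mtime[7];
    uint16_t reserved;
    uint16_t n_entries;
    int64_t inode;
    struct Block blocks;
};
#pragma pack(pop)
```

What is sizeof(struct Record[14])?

Block: 0..1  version  (1B, 1-aligned); 1..8  -- padding (7B); 8..16  size  (8B, 8-aligned); 16..20  signature  (4B, 4-aligned); 20..24  -- tail padding (4B); sizeof = 24, alignof = 8
0..28  mtime  (28B, 2-aligned)
28..30  reserved  (2B, 2-aligned)
30..32  n_entries  (2B, 2-aligned)
32..40  inode  (8B, 2-aligned)
40..64  blocks  (24B, 2-aligned)
sizeof = 64, alignof = 2
array of 14: 14 × 64 = 896

896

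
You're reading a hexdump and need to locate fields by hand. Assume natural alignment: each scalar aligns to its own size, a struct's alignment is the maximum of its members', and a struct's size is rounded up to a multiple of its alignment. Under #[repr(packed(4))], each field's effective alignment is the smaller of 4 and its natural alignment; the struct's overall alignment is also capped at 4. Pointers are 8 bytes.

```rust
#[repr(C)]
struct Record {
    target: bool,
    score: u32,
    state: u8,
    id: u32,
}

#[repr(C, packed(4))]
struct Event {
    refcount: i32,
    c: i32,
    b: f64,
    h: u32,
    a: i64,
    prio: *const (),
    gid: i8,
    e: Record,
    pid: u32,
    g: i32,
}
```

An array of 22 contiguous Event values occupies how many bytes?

1408

Record: target at 0 (size 1, align 1) → ends 1; pad 3 to align 4 for score; score at 4 (size 4, align 4) → ends 8; state at 8 (size 1, align 1) → ends 9; pad 3 to align 4 for id; id at 12 (size 4, align 4) → ends 16; total 16 bytes, alignment 4
refcount at 0 (size 4, align 4) → ends 4
c at 4 (size 4, align 4) → ends 8
b at 8 (size 8, align 4) → ends 16
h at 16 (size 4, align 4) → ends 20
a at 20 (size 8, align 4) → ends 28
prio at 28 (size 8, align 4) → ends 36
gid at 36 (size 1, align 1) → ends 37
pad 3 to align 4 for e
e at 40 (size 16, align 4) → ends 56
pid at 56 (size 4, align 4) → ends 60
g at 60 (size 4, align 4) → ends 64
total 64 bytes, alignment 4
array of 22: 22 × 64 = 1408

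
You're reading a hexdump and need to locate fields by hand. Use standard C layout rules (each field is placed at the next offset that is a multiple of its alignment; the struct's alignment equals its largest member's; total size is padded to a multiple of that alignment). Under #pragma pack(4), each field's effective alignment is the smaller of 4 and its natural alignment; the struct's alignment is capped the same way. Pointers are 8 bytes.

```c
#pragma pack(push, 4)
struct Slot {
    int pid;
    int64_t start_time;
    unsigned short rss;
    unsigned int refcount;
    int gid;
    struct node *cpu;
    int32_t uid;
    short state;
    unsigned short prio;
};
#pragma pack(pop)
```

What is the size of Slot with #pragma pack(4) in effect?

@0: pid [4B, align 4] → 4
@4: start_time [8B, align 4] → 12
@12: rss [2B, align 2] → 14
+2 pad (align 4)
@16: refcount [4B, align 4] → 20
@20: gid [4B, align 4] → 24
@24: cpu [8B, align 4] → 32
@32: uid [4B, align 4] → 36
@36: state [2B, align 2] → 38
@38: prio [2B, align 2] → 40
size 40, align 4

40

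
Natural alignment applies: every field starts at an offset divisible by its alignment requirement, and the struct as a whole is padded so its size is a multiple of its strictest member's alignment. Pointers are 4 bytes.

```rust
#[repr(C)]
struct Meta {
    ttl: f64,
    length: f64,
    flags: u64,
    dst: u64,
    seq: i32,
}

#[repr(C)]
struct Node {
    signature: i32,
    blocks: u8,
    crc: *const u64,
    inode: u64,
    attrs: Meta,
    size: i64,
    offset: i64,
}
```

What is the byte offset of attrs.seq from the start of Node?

56

Meta: 0..8  ttl  (8B, 8-aligned); 8..16  length  (8B, 8-aligned); 16..24  flags  (8B, 8-aligned); 24..32  dst  (8B, 8-aligned); 32..36  seq  (4B, 4-aligned); 36..40  -- tail padding (4B); sizeof = 40, alignof = 8
0..4  signature  (4B, 4-aligned)
4..5  blocks  (1B, 1-aligned)
5..8  -- padding (3B)
8..12  crc  (4B, 4-aligned)
12..16  -- padding (4B)
16..24  inode  (8B, 8-aligned)
24..64  attrs  (40B, 8-aligned)
within Meta: seq at 32
24 + 32 = 56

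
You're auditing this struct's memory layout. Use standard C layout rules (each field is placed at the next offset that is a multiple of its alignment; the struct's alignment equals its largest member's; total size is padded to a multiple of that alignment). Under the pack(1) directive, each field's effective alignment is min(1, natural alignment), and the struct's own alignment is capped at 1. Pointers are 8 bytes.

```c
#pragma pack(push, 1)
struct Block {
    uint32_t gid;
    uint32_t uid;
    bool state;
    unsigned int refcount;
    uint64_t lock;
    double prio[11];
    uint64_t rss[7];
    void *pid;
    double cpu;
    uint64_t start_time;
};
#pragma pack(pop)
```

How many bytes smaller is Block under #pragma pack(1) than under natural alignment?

3

natural layout:
  @0: gid [4B, align 4] → 4
  @4: uid [4B, align 4] → 8
  @8: state [1B, align 1] → 9
  +3 pad (align 4)
  @12: refcount [4B, align 4] → 16
  @16: lock [8B, align 8] → 24
  @24: prio [88B, align 8] → 112
  @112: rss [56B, align 8] → 168
  @168: pid [8B, align 8] → 176
  @176: cpu [8B, align 8] → 184
  @184: start_time [8B, align 8] → 192
  size 192, align 8
packed(1) layout:
  @0: gid [4B, align 1] → 4
  @4: uid [4B, align 1] → 8
  @8: state [1B, align 1] → 9
  @9: refcount [4B, align 1] → 13
  @13: lock [8B, align 1] → 21
  @21: prio [88B, align 1] → 109
  @109: rss [56B, align 1] → 165
  @165: pid [8B, align 1] → 173
  @173: cpu [8B, align 1] → 181
  @181: start_time [8B, align 1] → 189
  size 189, align 1
192 − 189 = 3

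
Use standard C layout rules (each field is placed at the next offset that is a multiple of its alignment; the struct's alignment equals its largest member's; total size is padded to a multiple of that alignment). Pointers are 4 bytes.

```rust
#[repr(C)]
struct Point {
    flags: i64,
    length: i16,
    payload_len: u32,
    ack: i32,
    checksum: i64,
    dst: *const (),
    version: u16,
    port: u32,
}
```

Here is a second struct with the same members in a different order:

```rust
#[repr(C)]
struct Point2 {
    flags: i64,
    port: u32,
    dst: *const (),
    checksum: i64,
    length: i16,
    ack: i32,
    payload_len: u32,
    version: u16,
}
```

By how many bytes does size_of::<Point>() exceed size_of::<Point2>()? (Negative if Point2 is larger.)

@0: flags [8B, align 8] → 8
@8: length [2B, align 2] → 10
+2 pad (align 4)
@12: payload_len [4B, align 4] → 16
@16: ack [4B, align 4] → 20
+4 pad (align 8)
@24: checksum [8B, align 8] → 32
@32: dst [4B, align 4] → 36
@36: version [2B, align 2] → 38
+2 pad (align 4)
@40: port [4B, align 4] → 44
+4 tail pad (align 8)
size 48, align 8
— Point2 —
@0: flags [8B, align 8] → 8
@8: port [4B, align 4] → 12
@12: dst [4B, align 4] → 16
@16: checksum [8B, align 8] → 24
@24: length [2B, align 2] → 26
+2 pad (align 4)
@28: ack [4B, align 4] → 32
@32: payload_len [4B, align 4] → 36
@36: version [2B, align 2] → 38
+2 tail pad (align 8)
size 40, align 8
48 − 40 = 8

8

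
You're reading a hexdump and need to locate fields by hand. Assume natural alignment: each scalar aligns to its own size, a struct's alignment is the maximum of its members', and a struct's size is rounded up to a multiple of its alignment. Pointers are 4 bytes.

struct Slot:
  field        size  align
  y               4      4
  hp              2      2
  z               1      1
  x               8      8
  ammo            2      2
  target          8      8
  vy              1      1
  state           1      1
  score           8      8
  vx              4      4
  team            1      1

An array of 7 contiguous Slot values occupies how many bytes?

0..4  y  (4B, 4-aligned)
4..6  hp  (2B, 2-aligned)
6..7  z  (1B, 1-aligned)
7..8  -- padding (1B)
8..16  x  (8B, 8-aligned)
16..18  ammo  (2B, 2-aligned)
18..24  -- padding (6B)
24..32  target  (8B, 8-aligned)
32..33  vy  (1B, 1-aligned)
33..34  state  (1B, 1-aligned)
34..40  -- padding (6B)
40..48  score  (8B, 8-aligned)
48..52  vx  (4B, 4-aligned)
52..53  team  (1B, 1-aligned)
53..56  -- tail padding (3B)
sizeof = 56, alignof = 8
array of 7: 7 × 56 = 392

392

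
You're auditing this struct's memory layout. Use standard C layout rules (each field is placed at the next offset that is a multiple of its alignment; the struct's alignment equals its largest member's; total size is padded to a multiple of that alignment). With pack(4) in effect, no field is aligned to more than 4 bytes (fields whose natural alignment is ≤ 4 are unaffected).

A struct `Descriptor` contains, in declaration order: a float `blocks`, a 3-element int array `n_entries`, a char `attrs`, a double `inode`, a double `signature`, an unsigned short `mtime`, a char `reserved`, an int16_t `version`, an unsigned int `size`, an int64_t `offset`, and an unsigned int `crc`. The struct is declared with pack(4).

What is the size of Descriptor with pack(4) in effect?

@0: blocks [4B, align 4] → 4
@4: n_entries [12B, align 4] → 16
@16: attrs [1B, align 1] → 17
+3 pad (align 4)
@20: inode [8B, align 4] → 28
@28: signature [8B, align 4] → 36
@36: mtime [2B, align 2] → 38
@38: reserved [1B, align 1] → 39
+1 pad (align 2)
@40: version [2B, align 2] → 42
+2 pad (align 4)
@44: size [4B, align 4] → 48
@48: offset [8B, align 4] → 56
@56: crc [4B, align 4] → 60
size 60, align 4

60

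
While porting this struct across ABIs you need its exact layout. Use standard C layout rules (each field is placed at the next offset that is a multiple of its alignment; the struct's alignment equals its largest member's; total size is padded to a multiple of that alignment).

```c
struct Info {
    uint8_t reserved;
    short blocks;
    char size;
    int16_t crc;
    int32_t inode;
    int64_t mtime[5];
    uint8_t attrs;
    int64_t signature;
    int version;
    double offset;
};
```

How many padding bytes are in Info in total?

@0: reserved [1B, align 1] → 1
+1 pad (align 2)
@2: blocks [2B, align 2] → 4
@4: size [1B, align 1] → 5
+1 pad (align 2)
@6: crc [2B, align 2] → 8
@8: inode [4B, align 4] → 12
+4 pad (align 8)
@16: mtime [40B, align 8] → 56
@56: attrs [1B, align 1] → 57
+7 pad (align 8)
@64: signature [8B, align 8] → 72
@72: version [4B, align 4] → 76
+4 pad (align 8)
@80: offset [8B, align 8] → 88
size 88, align 8
data bytes 71, size 88 → padding 17

17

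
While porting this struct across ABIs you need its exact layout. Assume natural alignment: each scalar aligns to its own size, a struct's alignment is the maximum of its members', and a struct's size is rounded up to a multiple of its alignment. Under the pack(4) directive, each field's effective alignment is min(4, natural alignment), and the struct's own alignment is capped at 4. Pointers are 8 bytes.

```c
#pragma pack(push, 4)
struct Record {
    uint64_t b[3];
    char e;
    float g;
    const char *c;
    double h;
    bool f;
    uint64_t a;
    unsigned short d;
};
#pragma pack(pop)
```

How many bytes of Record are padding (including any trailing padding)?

@0: b [24B, align 4] → 24
@24: e [1B, align 1] → 25
+3 pad (align 4)
@28: g [4B, align 4] → 32
@32: c [8B, align 4] → 40
@40: h [8B, align 4] → 48
@48: f [1B, align 1] → 49
+3 pad (align 4)
@52: a [8B, align 4] → 60
@60: d [2B, align 2] → 62
+2 tail pad (align 4)
size 64, align 4
data bytes 56, size 64 → padding 8

8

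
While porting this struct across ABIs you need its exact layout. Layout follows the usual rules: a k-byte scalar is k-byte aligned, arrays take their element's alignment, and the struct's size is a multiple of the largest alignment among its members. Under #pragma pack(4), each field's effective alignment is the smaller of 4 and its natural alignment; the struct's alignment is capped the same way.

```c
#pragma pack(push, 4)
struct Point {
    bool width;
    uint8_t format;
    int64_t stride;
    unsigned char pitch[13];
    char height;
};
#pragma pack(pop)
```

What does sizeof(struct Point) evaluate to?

width at 0 (size 1, align 1) → ends 1
format at 1 (size 1, align 1) → ends 2
pad 2 to align 4 for stride
stride at 4 (size 8, align 4) → ends 12
pitch at 12 (size 13, align 1) → ends 25
height at 25 (size 1, align 1) → ends 26
tail pad 2 to reach multiple of 4
total 28 bytes, alignment 4

28 bytes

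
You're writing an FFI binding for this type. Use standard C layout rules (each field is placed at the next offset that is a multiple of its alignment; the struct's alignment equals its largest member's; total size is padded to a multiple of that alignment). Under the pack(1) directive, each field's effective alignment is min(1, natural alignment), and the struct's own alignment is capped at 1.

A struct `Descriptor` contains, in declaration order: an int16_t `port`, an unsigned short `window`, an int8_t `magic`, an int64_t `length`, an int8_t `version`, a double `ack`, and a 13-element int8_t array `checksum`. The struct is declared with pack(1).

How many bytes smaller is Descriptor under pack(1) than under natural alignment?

13

natural layout:
  port at 0 (size 2, align 2) → ends 2
  window at 2 (size 2, align 2) → ends 4
  magic at 4 (size 1, align 1) → ends 5
  pad 3 to align 8 for length
  length at 8 (size 8, align 8) → ends 16
  version at 16 (size 1, align 1) → ends 17
  pad 7 to align 8 for ack
  ack at 24 (size 8, align 8) → ends 32
  checksum at 32 (size 13, align 1) → ends 45
  tail pad 3 to reach multiple of 8
  total 48 bytes, alignment 8
packed(1) layout:
  port at 0 (size 2, align 1) → ends 2
  window at 2 (size 2, align 1) → ends 4
  magic at 4 (size 1, align 1) → ends 5
  length at 5 (size 8, align 1) → ends 13
  version at 13 (size 1, align 1) → ends 14
  ack at 14 (size 8, align 1) → ends 22
  checksum at 22 (size 13, align 1) → ends 35
  total 35 bytes, alignment 1
48 − 35 = 13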